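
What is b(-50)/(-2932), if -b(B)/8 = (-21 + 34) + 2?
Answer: 30/733 ≈ 0.040928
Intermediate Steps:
b(B) = -120 (b(B) = -8*((-21 + 34) + 2) = -8*(13 + 2) = -8*15 = -120)
b(-50)/(-2932) = -120/(-2932) = -120*(-1/2932) = 30/733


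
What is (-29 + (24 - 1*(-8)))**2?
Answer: 9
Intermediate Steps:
(-29 + (24 - 1*(-8)))**2 = (-29 + (24 + 8))**2 = (-29 + 32)**2 = 3**2 = 9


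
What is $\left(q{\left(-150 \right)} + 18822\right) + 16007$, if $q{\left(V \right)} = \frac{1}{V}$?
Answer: $\frac{5224349}{150} \approx 34829.0$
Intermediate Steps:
$\left(q{\left(-150 \right)} + 18822\right) + 16007 = \left(\frac{1}{-150} + 18822\right) + 16007 = \left(- \frac{1}{150} + 18822\right) + 16007 = \frac{2823299}{150} + 16007 = \frac{5224349}{150}$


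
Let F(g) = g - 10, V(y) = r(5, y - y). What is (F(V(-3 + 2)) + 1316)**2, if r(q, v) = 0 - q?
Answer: 1692601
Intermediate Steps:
r(q, v) = -q
V(y) = -5 (V(y) = -1*5 = -5)
F(g) = -10 + g
(F(V(-3 + 2)) + 1316)**2 = ((-10 - 5) + 1316)**2 = (-15 + 1316)**2 = 1301**2 = 1692601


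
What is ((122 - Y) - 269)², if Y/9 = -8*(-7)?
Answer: 423801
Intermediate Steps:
Y = 504 (Y = 9*(-8*(-7)) = 9*56 = 504)
((122 - Y) - 269)² = ((122 - 1*504) - 269)² = ((122 - 504) - 269)² = (-382 - 269)² = (-651)² = 423801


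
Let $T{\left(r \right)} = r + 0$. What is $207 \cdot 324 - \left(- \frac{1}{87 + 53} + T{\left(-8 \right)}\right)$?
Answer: $\frac{9390641}{140} \approx 67076.0$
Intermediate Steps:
$T{\left(r \right)} = r$
$207 \cdot 324 - \left(- \frac{1}{87 + 53} + T{\left(-8 \right)}\right) = 207 \cdot 324 + \left(\frac{1}{87 + 53} - -8\right) = 67068 + \left(\frac{1}{140} + 8\right) = 67068 + \frac{1121}{140} = \frac{9390641}{140}$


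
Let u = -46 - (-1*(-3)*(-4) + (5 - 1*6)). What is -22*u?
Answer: 726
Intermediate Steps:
u = -33 (u = -46 - (3*(-4) + (5 - 6)) = -46 - (-12 - 1) = -46 - 1*(-13) = -46 + 13 = -33)
-22*u = -22*(-33) = 726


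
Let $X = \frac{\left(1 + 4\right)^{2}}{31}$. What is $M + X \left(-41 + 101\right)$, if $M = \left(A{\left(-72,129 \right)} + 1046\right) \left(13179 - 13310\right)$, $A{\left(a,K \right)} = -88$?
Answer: $- \frac{3888938}{31} \approx -1.2545 \cdot 10^{5}$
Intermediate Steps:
$X = \frac{25}{31}$ ($X = 5^{2} \cdot \frac{1}{31} = 25 \cdot \frac{1}{31} = \frac{25}{31} \approx 0.80645$)
$M = -125498$ ($M = \left(-88 + 1046\right) \left(13179 - 13310\right) = 958 \left(-131\right) = -125498$)
$M + X \left(-41 + 101\right) = -125498 + \frac{25 \left(-41 + 101\right)}{31} = -125498 + \frac{25}{31} \cdot 60 = -125498 + \frac{1500}{31} = - \frac{3888938}{31}$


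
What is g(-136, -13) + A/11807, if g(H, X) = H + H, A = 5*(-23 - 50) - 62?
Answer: -3211931/11807 ≈ -272.04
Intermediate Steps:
A = -427 (A = 5*(-73) - 62 = -365 - 62 = -427)
g(H, X) = 2*H
g(-136, -13) + A/11807 = 2*(-136) - 427/11807 = -272 - 427*1/11807 = -272 - 427/11807 = -3211931/11807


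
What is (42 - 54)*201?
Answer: -2412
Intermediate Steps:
(42 - 54)*201 = -12*201 = -2412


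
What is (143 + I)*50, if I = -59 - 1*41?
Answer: 2150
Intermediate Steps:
I = -100 (I = -59 - 41 = -100)
(143 + I)*50 = (143 - 100)*50 = 43*50 = 2150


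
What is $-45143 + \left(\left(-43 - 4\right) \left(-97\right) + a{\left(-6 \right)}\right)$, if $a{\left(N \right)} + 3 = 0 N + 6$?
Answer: $-40581$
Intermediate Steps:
$a{\left(N \right)} = 3$ ($a{\left(N \right)} = -3 + \left(0 N + 6\right) = -3 + \left(0 + 6\right) = -3 + 6 = 3$)
$-45143 + \left(\left(-43 - 4\right) \left(-97\right) + a{\left(-6 \right)}\right) = -45143 + \left(\left(-43 - 4\right) \left(-97\right) + 3\right) = -45143 + \left(\left(-47\right) \left(-97\right) + 3\right) = -45143 + \left(4559 + 3\right) = -45143 + 4562 = -40581$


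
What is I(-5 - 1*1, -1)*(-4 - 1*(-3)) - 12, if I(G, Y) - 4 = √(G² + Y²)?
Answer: -16 - √37 ≈ -22.083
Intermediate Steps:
I(G, Y) = 4 + √(G² + Y²)
I(-5 - 1*1, -1)*(-4 - 1*(-3)) - 12 = (4 + √((-5 - 1*1)² + (-1)²))*(-4 - 1*(-3)) - 12 = (4 + √((-5 - 1)² + 1))*(-4 + 3) - 12 = (4 + √((-6)² + 1))*(-1) - 12 = (4 + √(36 + 1))*(-1) - 12 = (4 + √37)*(-1) - 12 = (-4 - √37) - 12 = -16 - √37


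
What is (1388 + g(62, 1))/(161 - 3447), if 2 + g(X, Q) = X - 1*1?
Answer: -1447/3286 ≈ -0.44035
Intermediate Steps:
g(X, Q) = -3 + X (g(X, Q) = -2 + (X - 1*1) = -2 + (X - 1) = -2 + (-1 + X) = -3 + X)
(1388 + g(62, 1))/(161 - 3447) = (1388 + (-3 + 62))/(161 - 3447) = (1388 + 59)/(-3286) = 1447*(-1/3286) = -1447/3286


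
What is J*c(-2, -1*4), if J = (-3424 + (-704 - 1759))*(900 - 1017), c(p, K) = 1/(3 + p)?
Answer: 688779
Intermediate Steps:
J = 688779 (J = (-3424 - 2463)*(-117) = -5887*(-117) = 688779)
J*c(-2, -1*4) = 688779/(3 - 2) = 688779/1 = 688779*1 = 688779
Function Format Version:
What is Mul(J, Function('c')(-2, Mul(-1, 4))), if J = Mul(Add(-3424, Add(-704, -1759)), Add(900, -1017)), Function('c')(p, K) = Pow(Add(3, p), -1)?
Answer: 688779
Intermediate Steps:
J = 688779 (J = Mul(Add(-3424, -2463), -117) = Mul(-5887, -117) = 688779)
Mul(J, Function('c')(-2, Mul(-1, 4))) = Mul(688779, Pow(Add(3, -2), -1)) = Mul(688779, Pow(1, -1)) = Mul(688779, 1) = 688779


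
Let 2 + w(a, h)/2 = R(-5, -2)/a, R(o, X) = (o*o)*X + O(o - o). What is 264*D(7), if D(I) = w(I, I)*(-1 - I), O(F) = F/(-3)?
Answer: 270336/7 ≈ 38619.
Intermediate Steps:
O(F) = -F/3 (O(F) = F*(-⅓) = -F/3)
R(o, X) = X*o² (R(o, X) = (o*o)*X - (o - o)/3 = o²*X - ⅓*0 = X*o² + 0 = X*o²)
w(a, h) = -4 - 100/a (w(a, h) = -4 + 2*((-2*(-5)²)/a) = -4 + 2*((-2*25)/a) = -4 + 2*(-50/a) = -4 - 100/a)
D(I) = (-1 - I)*(-4 - 100/I) (D(I) = (-4 - 100/I)*(-1 - I) = (-1 - I)*(-4 - 100/I))
264*D(7) = 264*(104 + 4*7 + 100/7) = 264*(104 + 28 + 100*(⅐)) = 264*(104 + 28 + 100/7) = 264*(1024/7) = 270336/7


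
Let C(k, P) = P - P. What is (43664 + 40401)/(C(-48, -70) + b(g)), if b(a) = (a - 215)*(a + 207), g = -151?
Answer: -84065/20496 ≈ -4.1015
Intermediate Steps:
b(a) = (-215 + a)*(207 + a)
C(k, P) = 0
(43664 + 40401)/(C(-48, -70) + b(g)) = (43664 + 40401)/(0 + (-44505 + (-151)**2 - 8*(-151))) = 84065/(0 + (-44505 + 22801 + 1208)) = 84065/(0 - 20496) = 84065/(-20496) = 84065*(-1/20496) = -84065/20496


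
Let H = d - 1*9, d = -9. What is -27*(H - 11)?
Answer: 783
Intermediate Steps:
H = -18 (H = -9 - 1*9 = -9 - 9 = -18)
-27*(H - 11) = -27*(-18 - 11) = -27*(-29) = 783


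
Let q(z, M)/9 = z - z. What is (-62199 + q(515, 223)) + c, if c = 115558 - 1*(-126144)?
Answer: 179503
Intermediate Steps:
q(z, M) = 0 (q(z, M) = 9*(z - z) = 9*0 = 0)
c = 241702 (c = 115558 + 126144 = 241702)
(-62199 + q(515, 223)) + c = (-62199 + 0) + 241702 = -62199 + 241702 = 179503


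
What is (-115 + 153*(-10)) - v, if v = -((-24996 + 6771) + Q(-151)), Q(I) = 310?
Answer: -19560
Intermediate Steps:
v = 17915 (v = -((-24996 + 6771) + 310) = -(-18225 + 310) = -1*(-17915) = 17915)
(-115 + 153*(-10)) - v = (-115 + 153*(-10)) - 1*17915 = (-115 - 1530) - 17915 = -1645 - 17915 = -19560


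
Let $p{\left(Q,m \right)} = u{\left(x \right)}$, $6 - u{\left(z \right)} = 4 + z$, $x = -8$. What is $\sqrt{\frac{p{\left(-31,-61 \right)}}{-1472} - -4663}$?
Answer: $\frac{\sqrt{157870298}}{184} \approx 68.286$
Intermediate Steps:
$u{\left(z \right)} = 2 - z$ ($u{\left(z \right)} = 6 - \left(4 + z\right) = 2 - z$)
$p{\left(Q,m \right)} = 10$ ($p{\left(Q,m \right)} = 2 - -8 = 2 + 8 = 10$)
$\sqrt{\frac{p{\left(-31,-61 \right)}}{-1472} - -4663} = \sqrt{\frac{10}{-1472} - -4663} = \sqrt{10 \left(- \frac{1}{1472}\right) + 4663} = \sqrt{- \frac{5}{736} + 4663} = \sqrt{\frac{3431963}{736}} = \frac{\sqrt{157870298}}{184}$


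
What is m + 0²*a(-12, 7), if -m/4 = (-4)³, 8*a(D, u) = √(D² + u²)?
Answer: 256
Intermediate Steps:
a(D, u) = √(D² + u²)/8
m = 256 (m = -4*(-4)³ = -4*(-64) = 256)
m + 0²*a(-12, 7) = 256 + 0²*(√((-12)² + 7²)/8) = 256 + 0*(√(144 + 49)/8) = 256 + 0*(√193/8) = 256 + 0 = 256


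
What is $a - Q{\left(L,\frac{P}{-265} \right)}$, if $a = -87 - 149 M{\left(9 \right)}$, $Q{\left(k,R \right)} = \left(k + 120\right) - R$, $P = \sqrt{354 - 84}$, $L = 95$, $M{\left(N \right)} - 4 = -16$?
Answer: $1486 - \frac{3 \sqrt{30}}{265} \approx 1485.9$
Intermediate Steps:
$M{\left(N \right)} = -12$ ($M{\left(N \right)} = 4 - 16 = -12$)
$P = 3 \sqrt{30}$ ($P = \sqrt{270} = 3 \sqrt{30} \approx 16.432$)
$Q{\left(k,R \right)} = 120 + k - R$ ($Q{\left(k,R \right)} = \left(120 + k\right) - R = 120 + k - R$)
$a = 1701$ ($a = -87 - -1788 = -87 + 1788 = 1701$)
$a - Q{\left(L,\frac{P}{-265} \right)} = 1701 - \left(120 + 95 - \frac{3 \sqrt{30}}{-265}\right) = 1701 - \left(120 + 95 - 3 \sqrt{30} \left(- \frac{1}{265}\right)\right) = 1701 - \left(120 + 95 - - \frac{3 \sqrt{30}}{265}\right) = 1701 - \left(120 + 95 + \frac{3 \sqrt{30}}{265}\right) = 1701 - \left(215 + \frac{3 \sqrt{30}}{265}\right) = 1486 - \frac{3 \sqrt{30}}{265}$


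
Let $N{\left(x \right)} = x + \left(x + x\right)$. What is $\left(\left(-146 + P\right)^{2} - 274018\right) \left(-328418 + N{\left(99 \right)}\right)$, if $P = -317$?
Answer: $19572089529$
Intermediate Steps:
$N{\left(x \right)} = 3 x$ ($N{\left(x \right)} = x + 2 x = 3 x$)
$\left(\left(-146 + P\right)^{2} - 274018\right) \left(-328418 + N{\left(99 \right)}\right) = \left(\left(-146 - 317\right)^{2} - 274018\right) \left(-328418 + 3 \cdot 99\right) = \left(\left(-463\right)^{2} - 274018\right) \left(-328418 + 297\right) = \left(214369 - 274018\right) \left(-328121\right) = \left(-59649\right) \left(-328121\right) = 19572089529$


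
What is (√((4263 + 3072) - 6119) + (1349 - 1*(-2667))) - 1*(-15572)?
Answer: 19588 + 8*√19 ≈ 19623.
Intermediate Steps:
(√((4263 + 3072) - 6119) + (1349 - 1*(-2667))) - 1*(-15572) = (√(7335 - 6119) + (1349 + 2667)) + 15572 = (√1216 + 4016) + 15572 = (8*√19 + 4016) + 15572 = (4016 + 8*√19) + 15572 = 19588 + 8*√19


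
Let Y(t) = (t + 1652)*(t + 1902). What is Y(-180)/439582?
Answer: 1267392/219791 ≈ 5.7663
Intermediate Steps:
Y(t) = (1652 + t)*(1902 + t)
Y(-180)/439582 = (3142104 + (-180)**2 + 3554*(-180))/439582 = (3142104 + 32400 - 639720)*(1/439582) = 2534784*(1/439582) = 1267392/219791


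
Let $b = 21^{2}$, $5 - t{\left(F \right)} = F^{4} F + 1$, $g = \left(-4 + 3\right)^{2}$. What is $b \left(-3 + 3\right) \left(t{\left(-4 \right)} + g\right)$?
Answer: $0$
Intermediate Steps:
$g = 1$ ($g = \left(-1\right)^{2} = 1$)
$t{\left(F \right)} = 4 - F^{5}$ ($t{\left(F \right)} = 5 - \left(F^{4} F + 1\right) = 5 - \left(F^{5} + 1\right) = 5 - \left(1 + F^{5}\right) = 4 - F^{5}$)
$b = 441$
$b \left(-3 + 3\right) \left(t{\left(-4 \right)} + g\right) = 441 \left(-3 + 3\right) \left(\left(4 - \left(-4\right)^{5}\right) + 1\right) = 441 \cdot 0 \left(\left(4 - -1024\right) + 1\right) = 441 \cdot 0 \left(\left(4 + 1024\right) + 1\right) = 441 \cdot 0 \left(1028 + 1\right) = 441 \cdot 0 \cdot 1029 = 441 \cdot 0 = 0$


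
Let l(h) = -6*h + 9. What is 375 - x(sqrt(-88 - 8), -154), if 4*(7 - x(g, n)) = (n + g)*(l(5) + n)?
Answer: 14211/2 - 175*I*sqrt(6) ≈ 7105.5 - 428.66*I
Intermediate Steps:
l(h) = 9 - 6*h
x(g, n) = 7 - (-21 + n)*(g + n)/4 (x(g, n) = 7 - (n + g)*((9 - 6*5) + n)/4 = 7 - (g + n)*((9 - 30) + n)/4 = 7 - (g + n)*(-21 + n)/4 = 7 - (-21 + n)*(g + n)/4)
375 - x(sqrt(-88 - 8), -154) = 375 - (7 - 1/4*(-154)**2 + 21*sqrt(-88 - 8)/4 + (21/4)*(-154) - 1/4*sqrt(-88 - 8)*(-154)) = 375 - (7 - 1/4*23716 + 21*sqrt(-96)/4 - 1617/2 - 1/4*sqrt(-96)*(-154)) = 375 - (7 - 5929 + 21*(4*I*sqrt(6))/4 - 1617/2 - 1/4*4*I*sqrt(6)*(-154)) = 375 - (7 - 5929 + 21*I*sqrt(6) - 1617/2 + 154*I*sqrt(6)) = 375 - (-13461/2 + 175*I*sqrt(6)) = 375 + (13461/2 - 175*I*sqrt(6)) = 14211/2 - 175*I*sqrt(6)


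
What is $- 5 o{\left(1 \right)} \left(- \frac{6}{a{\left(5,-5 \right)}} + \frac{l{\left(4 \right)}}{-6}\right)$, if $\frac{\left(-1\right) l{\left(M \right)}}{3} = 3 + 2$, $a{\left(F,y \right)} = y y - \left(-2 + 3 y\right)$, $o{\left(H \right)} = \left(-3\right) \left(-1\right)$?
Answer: $- \frac{495}{14} \approx -35.357$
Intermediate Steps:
$o{\left(H \right)} = 3$
$a{\left(F,y \right)} = 2 + y^{2} - 3 y$ ($a{\left(F,y \right)} = y^{2} - \left(-2 + 3 y\right) = 2 + y^{2} - 3 y$)
$l{\left(M \right)} = -15$ ($l{\left(M \right)} = - 3 \left(3 + 2\right) = \left(-3\right) 5 = -15$)
$- 5 o{\left(1 \right)} \left(- \frac{6}{a{\left(5,-5 \right)}} + \frac{l{\left(4 \right)}}{-6}\right) = \left(-5\right) 3 \left(- \frac{6}{2 + \left(-5\right)^{2} - -15} - \frac{15}{-6}\right) = - 15 \left(- \frac{6}{2 + 25 + 15} - - \frac{5}{2}\right) = - 15 \left(- \frac{6}{42} + \frac{5}{2}\right) = - 15 \left(\left(-6\right) \frac{1}{42} + \frac{5}{2}\right) = - 15 \left(- \frac{1}{7} + \frac{5}{2}\right) = \left(-15\right) \frac{33}{14} = - \frac{495}{14}$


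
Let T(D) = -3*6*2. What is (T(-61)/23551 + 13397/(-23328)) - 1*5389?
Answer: -2961020708747/549397728 ≈ -5389.6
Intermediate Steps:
T(D) = -36 (T(D) = -18*2 = -36)
(T(-61)/23551 + 13397/(-23328)) - 1*5389 = (-36/23551 + 13397/(-23328)) - 1*5389 = (-36*1/23551 + 13397*(-1/23328)) - 5389 = (-36/23551 - 13397/23328) - 5389 = -316352555/549397728 - 5389 = -2961020708747/549397728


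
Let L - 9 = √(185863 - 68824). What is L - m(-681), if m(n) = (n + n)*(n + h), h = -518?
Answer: -1633029 + √117039 ≈ -1.6327e+6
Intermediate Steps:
L = 9 + √117039 (L = 9 + √(185863 - 68824) = 9 + √117039 ≈ 351.11)
m(n) = 2*n*(-518 + n) (m(n) = (n + n)*(n - 518) = (2*n)*(-518 + n) = 2*n*(-518 + n))
L - m(-681) = (9 + √117039) - 2*(-681)*(-518 - 681) = (9 + √117039) - 2*(-681)*(-1199) = (9 + √117039) - 1*1633038 = (9 + √117039) - 1633038 = -1633029 + √117039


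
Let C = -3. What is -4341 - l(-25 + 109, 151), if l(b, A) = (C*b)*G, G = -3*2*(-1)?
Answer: -2829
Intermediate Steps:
G = 6 (G = -6*(-1) = 6)
l(b, A) = -18*b (l(b, A) = -3*b*6 = -18*b)
-4341 - l(-25 + 109, 151) = -4341 - (-18)*(-25 + 109) = -4341 - (-18)*84 = -4341 - 1*(-1512) = -4341 + 1512 = -2829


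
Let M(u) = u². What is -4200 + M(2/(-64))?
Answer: -4300799/1024 ≈ -4200.0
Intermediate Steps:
-4200 + M(2/(-64)) = -4200 + (2/(-64))² = -4200 + (2*(-1/64))² = -4200 + (-1/32)² = -4200 + 1/1024 = -4300799/1024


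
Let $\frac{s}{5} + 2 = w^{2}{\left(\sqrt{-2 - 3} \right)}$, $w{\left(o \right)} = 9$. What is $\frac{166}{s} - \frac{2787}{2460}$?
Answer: $- \frac{46167}{64780} \approx -0.71267$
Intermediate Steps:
$s = 395$ ($s = -10 + 5 \cdot 9^{2} = -10 + 5 \cdot 81 = -10 + 405 = 395$)
$\frac{166}{s} - \frac{2787}{2460} = \frac{166}{395} - \frac{2787}{2460} = 166 \cdot \frac{1}{395} - \frac{929}{820} = \frac{166}{395} - \frac{929}{820} = - \frac{46167}{64780}$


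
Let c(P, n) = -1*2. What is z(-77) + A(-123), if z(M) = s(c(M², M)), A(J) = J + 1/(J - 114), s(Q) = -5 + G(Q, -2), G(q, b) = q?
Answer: -30811/237 ≈ -130.00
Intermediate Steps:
c(P, n) = -2
s(Q) = -5 + Q
A(J) = J + 1/(-114 + J)
z(M) = -7 (z(M) = -5 - 2 = -7)
z(-77) + A(-123) = -7 + (1 + (-123)² - 114*(-123))/(-114 - 123) = -7 + (1 + 15129 + 14022)/(-237) = -7 - 1/237*29152 = -7 - 29152/237 = -30811/237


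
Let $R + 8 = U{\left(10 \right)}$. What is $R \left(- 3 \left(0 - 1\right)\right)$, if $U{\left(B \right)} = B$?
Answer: $6$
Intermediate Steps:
$R = 2$ ($R = -8 + 10 = 2$)
$R \left(- 3 \left(0 - 1\right)\right) = 2 \left(- 3 \left(0 - 1\right)\right) = 2 \left(\left(-3\right) \left(-1\right)\right) = 2 \cdot 3 = 6$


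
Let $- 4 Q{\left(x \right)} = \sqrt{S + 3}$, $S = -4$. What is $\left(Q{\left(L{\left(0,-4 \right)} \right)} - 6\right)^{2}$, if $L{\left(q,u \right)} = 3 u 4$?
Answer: $\frac{\left(24 + i\right)^{2}}{16} \approx 35.938 + 3.0 i$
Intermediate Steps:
$L{\left(q,u \right)} = 12 u$
$Q{\left(x \right)} = - \frac{i}{4}$ ($Q{\left(x \right)} = - \frac{\sqrt{-4 + 3}}{4} = - \frac{\sqrt{-1}}{4} = - \frac{i}{4}$)
$\left(Q{\left(L{\left(0,-4 \right)} \right)} - 6\right)^{2} = \left(- \frac{i}{4} - 6\right)^{2} = \left(-6 - \frac{i}{4}\right)^{2}$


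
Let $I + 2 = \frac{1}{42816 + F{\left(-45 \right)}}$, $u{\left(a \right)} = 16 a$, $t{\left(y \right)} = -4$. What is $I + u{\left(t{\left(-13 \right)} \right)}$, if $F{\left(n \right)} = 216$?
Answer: $- \frac{2840111}{43032} \approx -66.0$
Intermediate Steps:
$I = - \frac{86063}{43032}$ ($I = -2 + \frac{1}{42816 + 216} = -2 + \frac{1}{43032} = - \frac{86063}{43032} \approx -2.0$)
$I + u{\left(t{\left(-13 \right)} \right)} = - \frac{86063}{43032} + 16 \left(-4\right) = - \frac{86063}{43032} - 64 = - \frac{2840111}{43032}$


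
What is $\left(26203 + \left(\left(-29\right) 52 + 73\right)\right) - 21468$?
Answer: $3300$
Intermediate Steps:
$\left(26203 + \left(\left(-29\right) 52 + 73\right)\right) - 21468 = \left(26203 + \left(-1508 + 73\right)\right) - 21468 = \left(26203 - 1435\right) - 21468 = 24768 - 21468 = 3300$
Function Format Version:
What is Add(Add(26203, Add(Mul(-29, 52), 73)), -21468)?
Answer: 3300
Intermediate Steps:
Add(Add(26203, Add(Mul(-29, 52), 73)), -21468) = Add(Add(26203, Add(-1508, 73)), -21468) = Add(Add(26203, -1435), -21468) = Add(24768, -21468) = 3300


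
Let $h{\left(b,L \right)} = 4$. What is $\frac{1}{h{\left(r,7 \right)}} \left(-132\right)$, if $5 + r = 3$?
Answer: $-33$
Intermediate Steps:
$r = -2$ ($r = -5 + 3 = -2$)
$\frac{1}{h{\left(r,7 \right)}} \left(-132\right) = \frac{1}{4} \left(-132\right) = -33$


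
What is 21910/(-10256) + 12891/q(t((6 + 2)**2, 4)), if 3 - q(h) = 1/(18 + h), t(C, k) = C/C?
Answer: 39230701/8974 ≈ 4371.6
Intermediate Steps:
t(C, k) = 1
q(h) = 3 - 1/(18 + h)
21910/(-10256) + 12891/q(t((6 + 2)**2, 4)) = 21910/(-10256) + 12891/(((53 + 3*1)/(18 + 1))) = 21910*(-1/10256) + 12891/(((53 + 3)/19)) = -10955/5128 + 12891/(((1/19)*56)) = -10955/5128 + 12891/(56/19) = -10955/5128 + 12891*(19/56) = -10955/5128 + 244929/56 = 39230701/8974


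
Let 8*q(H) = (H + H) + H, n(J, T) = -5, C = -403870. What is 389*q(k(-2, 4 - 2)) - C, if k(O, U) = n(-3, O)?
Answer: 3225125/8 ≈ 4.0314e+5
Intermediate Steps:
k(O, U) = -5
q(H) = 3*H/8 (q(H) = ((H + H) + H)/8 = (2*H + H)/8 = (3*H)/8 = 3*H/8)
389*q(k(-2, 4 - 2)) - C = 389*((3/8)*(-5)) - 1*(-403870) = 389*(-15/8) + 403870 = -5835/8 + 403870 = 3225125/8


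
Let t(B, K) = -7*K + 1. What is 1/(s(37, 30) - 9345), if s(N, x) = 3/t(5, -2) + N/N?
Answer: -5/46719 ≈ -0.00010702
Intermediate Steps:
t(B, K) = 1 - 7*K
s(N, x) = 6/5 (s(N, x) = 3/(1 - 7*(-2)) + N/N = 3/(1 + 14) + 1 = 3/15 + 1 = 3*(1/15) + 1 = 1/5 + 1 = 6/5)
1/(s(37, 30) - 9345) = 1/(6/5 - 9345) = 1/(-46719/5) = -5/46719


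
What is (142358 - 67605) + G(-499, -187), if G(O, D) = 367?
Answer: 75120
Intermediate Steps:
(142358 - 67605) + G(-499, -187) = (142358 - 67605) + 367 = 74753 + 367 = 75120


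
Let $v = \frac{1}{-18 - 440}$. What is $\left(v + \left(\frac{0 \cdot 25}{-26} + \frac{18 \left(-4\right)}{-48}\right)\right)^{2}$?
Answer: $\frac{117649}{52441} \approx 2.2435$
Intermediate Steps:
$v = - \frac{1}{458}$ ($v = \frac{1}{-458} = - \frac{1}{458} \approx -0.0021834$)
$\left(v + \left(\frac{0 \cdot 25}{-26} + \frac{18 \left(-4\right)}{-48}\right)\right)^{2} = \left(- \frac{1}{458} + \left(\frac{0 \cdot 25}{-26} + \frac{18 \left(-4\right)}{-48}\right)\right)^{2} = \left(- \frac{1}{458} + \left(0 \left(- \frac{1}{26}\right) - - \frac{3}{2}\right)\right)^{2} = \left(- \frac{1}{458} + \left(0 + \frac{3}{2}\right)\right)^{2} = \left(- \frac{1}{458} + \frac{3}{2}\right)^{2} = \left(\frac{343}{229}\right)^{2} = \frac{117649}{52441}$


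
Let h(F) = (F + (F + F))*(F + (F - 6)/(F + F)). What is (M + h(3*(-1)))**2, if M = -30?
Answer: 1089/4 ≈ 272.25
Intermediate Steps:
h(F) = 3*F*(F + (-6 + F)/(2*F)) (h(F) = (F + 2*F)*(F + (-6 + F)/((2*F))) = (3*F)*(F + (-6 + F)*(1/(2*F))) = (3*F)*(F + (-6 + F)/(2*F)) = 3*F*(F + (-6 + F)/(2*F)))
(M + h(3*(-1)))**2 = (-30 + (-9 + 3*(3*(-1))**2 + 3*(3*(-1))/2))**2 = (-30 + (-9 + 3*(-3)**2 + (3/2)*(-3)))**2 = (-30 + (-9 + 3*9 - 9/2))**2 = (-30 + (-9 + 27 - 9/2))**2 = (-30 + 27/2)**2 = (-33/2)**2 = 1089/4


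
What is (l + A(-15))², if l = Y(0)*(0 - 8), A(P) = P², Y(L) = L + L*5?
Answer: 50625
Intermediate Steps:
Y(L) = 6*L (Y(L) = L + 5*L = 6*L)
l = 0 (l = (6*0)*(0 - 8) = 0*(-8) = 0)
(l + A(-15))² = (0 + (-15)²)² = (0 + 225)² = 225² = 50625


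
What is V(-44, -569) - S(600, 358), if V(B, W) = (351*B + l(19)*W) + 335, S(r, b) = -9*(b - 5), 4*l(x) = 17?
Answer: -57401/4 ≈ -14350.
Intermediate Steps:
l(x) = 17/4 (l(x) = (1/4)*17 = 17/4)
S(r, b) = 45 - 9*b (S(r, b) = -9*(-5 + b) = 45 - 9*b)
V(B, W) = 335 + 351*B + 17*W/4 (V(B, W) = (351*B + 17*W/4) + 335 = 335 + 351*B + 17*W/4)
V(-44, -569) - S(600, 358) = (335 + 351*(-44) + (17/4)*(-569)) - (45 - 9*358) = (335 - 15444 - 9673/4) - (45 - 3222) = -70109/4 - 1*(-3177) = -70109/4 + 3177 = -57401/4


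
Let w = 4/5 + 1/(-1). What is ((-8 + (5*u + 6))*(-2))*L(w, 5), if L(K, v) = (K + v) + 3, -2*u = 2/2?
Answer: 351/5 ≈ 70.200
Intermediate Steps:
w = -⅕ (w = 4*(⅕) + 1*(-1) = ⅘ - 1 = -⅕ ≈ -0.20000)
u = -½ (u = -1/2 = -½*1 = -½ ≈ -0.50000)
L(K, v) = 3 + K + v
((-8 + (5*u + 6))*(-2))*L(w, 5) = ((-8 + (5*(-½) + 6))*(-2))*(3 - ⅕ + 5) = ((-8 + (-5/2 + 6))*(-2))*(39/5) = ((-8 + 7/2)*(-2))*(39/5) = -9/2*(-2)*(39/5) = 9*(39/5) = 351/5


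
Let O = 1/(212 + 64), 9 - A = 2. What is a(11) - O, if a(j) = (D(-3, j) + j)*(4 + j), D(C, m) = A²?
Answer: 248399/276 ≈ 900.00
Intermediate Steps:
A = 7 (A = 9 - 1*2 = 9 - 2 = 7)
D(C, m) = 49 (D(C, m) = 7² = 49)
a(j) = (4 + j)*(49 + j) (a(j) = (49 + j)*(4 + j) = (4 + j)*(49 + j))
O = 1/276 ≈ 0.0036232
a(11) - O = (196 + 11² + 53*11) - 1*1/276 = (196 + 121 + 583) - 1/276 = 900 - 1/276 = 248399/276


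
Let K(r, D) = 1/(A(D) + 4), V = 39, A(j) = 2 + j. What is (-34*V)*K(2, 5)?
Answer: -1326/11 ≈ -120.55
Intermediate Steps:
K(r, D) = 1/(6 + D) (K(r, D) = 1/((2 + D) + 4) = 1/(6 + D))
(-34*V)*K(2, 5) = (-34*39)/(6 + 5) = -1326/11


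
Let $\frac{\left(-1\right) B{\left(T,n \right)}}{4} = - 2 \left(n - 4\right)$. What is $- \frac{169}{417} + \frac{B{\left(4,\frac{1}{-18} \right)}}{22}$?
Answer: $- \frac{25871}{13761} \approx -1.88$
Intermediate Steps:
$B{\left(T,n \right)} = -32 + 8 n$ ($B{\left(T,n \right)} = - 4 \left(- 2 \left(n - 4\right)\right) = - 4 \left(- 2 \left(-4 + n\right)\right) = - 4 \left(8 - 2 n\right) = -32 + 8 n$)
$- \frac{169}{417} + \frac{B{\left(4,\frac{1}{-18} \right)}}{22} = - \frac{169}{417} + \frac{-32 + \frac{8}{-18}}{22} = \left(-169\right) \frac{1}{417} + \left(-32 + 8 \left(- \frac{1}{18}\right)\right) \frac{1}{22} = - \frac{169}{417} + \left(-32 - \frac{4}{9}\right) \frac{1}{22} = - \frac{169}{417} - \frac{146}{99} = - \frac{25871}{13761}$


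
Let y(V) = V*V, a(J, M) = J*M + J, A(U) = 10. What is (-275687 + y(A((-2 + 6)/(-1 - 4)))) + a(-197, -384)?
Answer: -200136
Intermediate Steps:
a(J, M) = J + J*M
y(V) = V²
(-275687 + y(A((-2 + 6)/(-1 - 4)))) + a(-197, -384) = (-275687 + 10²) - 197*(1 - 384) = (-275687 + 100) - 197*(-383) = -275587 + 75451 = -200136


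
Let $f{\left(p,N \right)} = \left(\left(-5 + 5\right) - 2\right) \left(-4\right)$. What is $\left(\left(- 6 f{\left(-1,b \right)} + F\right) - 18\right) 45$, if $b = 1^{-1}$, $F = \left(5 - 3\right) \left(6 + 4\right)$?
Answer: $-2070$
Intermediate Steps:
$F = 20$ ($F = 2 \cdot 10 = 20$)
$b = 1$
$f{\left(p,N \right)} = 8$ ($f{\left(p,N \right)} = \left(0 - 2\right) \left(-4\right) = \left(-2\right) \left(-4\right) = 8$)
$\left(\left(- 6 f{\left(-1,b \right)} + F\right) - 18\right) 45 = \left(\left(\left(-6\right) 8 + 20\right) - 18\right) 45 = \left(\left(-48 + 20\right) - 18\right) 45 = \left(-28 - 18\right) 45 = \left(-46\right) 45 = -2070$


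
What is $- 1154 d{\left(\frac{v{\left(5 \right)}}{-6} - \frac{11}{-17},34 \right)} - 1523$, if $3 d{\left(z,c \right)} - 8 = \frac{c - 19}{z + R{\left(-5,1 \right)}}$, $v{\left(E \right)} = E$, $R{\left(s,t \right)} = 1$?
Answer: $- \frac{2911103}{249} \approx -11691.0$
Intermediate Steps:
$d{\left(z,c \right)} = \frac{8}{3} + \frac{-19 + c}{3 \left(1 + z\right)}$ ($d{\left(z,c \right)} = \frac{8}{3} + \frac{\left(c - 19\right) \frac{1}{z + 1}}{3} = \frac{8}{3} + \frac{\left(-19 + c\right) \frac{1}{1 + z}}{3} = \frac{8}{3} + \frac{\frac{1}{1 + z} \left(-19 + c\right)}{3} = \frac{8}{3} + \frac{-19 + c}{3 \left(1 + z\right)}$)
$- 1154 d{\left(\frac{v{\left(5 \right)}}{-6} - \frac{11}{-17},34 \right)} - 1523 = - 1154 \frac{-11 + 34 + 8 \left(\frac{5}{-6} - \frac{11}{-17}\right)}{3 \left(1 + \left(\frac{5}{-6} - \frac{11}{-17}\right)\right)} - 1523 = - 1154 \frac{-11 + 34 + 8 \left(5 \left(- \frac{1}{6}\right) - - \frac{11}{17}\right)}{3 \left(1 + \left(5 \left(- \frac{1}{6}\right) - - \frac{11}{17}\right)\right)} - 1523 = - 1154 \frac{-11 + 34 + 8 \left(- \frac{5}{6} + \frac{11}{17}\right)}{3 \left(1 + \left(- \frac{5}{6} + \frac{11}{17}\right)\right)} - 1523 = - 1154 \frac{-11 + 34 + 8 \left(- \frac{19}{102}\right)}{3 \left(1 - \frac{19}{102}\right)} - 1523 = - 1154 \frac{-11 + 34 - \frac{76}{51}}{3 \cdot \frac{83}{102}} - 1523 = - 1154 \cdot \frac{1}{3} \cdot \frac{102}{83} \cdot \frac{1097}{51} - 1523 = \left(-1154\right) \frac{2194}{249} - 1523 = - \frac{2531876}{249} - 1523 = - \frac{2911103}{249}$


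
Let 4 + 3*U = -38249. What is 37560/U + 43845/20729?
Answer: -219513645/264315479 ≈ -0.83050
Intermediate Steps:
U = -12751 (U = -4/3 + (1/3)*(-38249) = -4/3 - 38249/3 = -12751)
37560/U + 43845/20729 = 37560/(-12751) + 43845/20729 = 37560*(-1/12751) + 43845*(1/20729) = -37560/12751 + 43845/20729 = -219513645/264315479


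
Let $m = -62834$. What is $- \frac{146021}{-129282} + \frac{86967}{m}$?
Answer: $- \frac{517046045}{2030826297} \approx -0.2546$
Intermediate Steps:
$- \frac{146021}{-129282} + \frac{86967}{m} = - \frac{146021}{-129282} + \frac{86967}{-62834} = \left(-146021\right) \left(- \frac{1}{129282}\right) + 86967 \left(- \frac{1}{62834}\right) = \frac{146021}{129282} - \frac{86967}{62834} = - \frac{517046045}{2030826297}$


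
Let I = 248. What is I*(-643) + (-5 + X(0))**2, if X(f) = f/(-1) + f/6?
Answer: -159439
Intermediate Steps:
X(f) = -5*f/6 (X(f) = f*(-1) + f*(1/6) = -f + f/6 = -5*f/6)
I*(-643) + (-5 + X(0))**2 = 248*(-643) + (-5 - 5/6*0)**2 = -159464 + (-5 + 0)**2 = -159464 + (-5)**2 = -159464 + 25 = -159439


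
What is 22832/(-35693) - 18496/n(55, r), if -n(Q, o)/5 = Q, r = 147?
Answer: 653898928/9815575 ≈ 66.619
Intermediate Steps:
n(Q, o) = -5*Q
22832/(-35693) - 18496/n(55, r) = 22832/(-35693) - 18496/((-5*55)) = 22832*(-1/35693) - 18496/(-275) = -22832/35693 - 18496*(-1/275) = -22832/35693 + 18496/275 = 653898928/9815575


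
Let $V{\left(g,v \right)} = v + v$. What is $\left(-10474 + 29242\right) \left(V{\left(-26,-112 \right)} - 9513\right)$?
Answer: $-182744016$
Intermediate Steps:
$V{\left(g,v \right)} = 2 v$
$\left(-10474 + 29242\right) \left(V{\left(-26,-112 \right)} - 9513\right) = \left(-10474 + 29242\right) \left(2 \left(-112\right) - 9513\right) = 18768 \left(-224 - 9513\right) = 18768 \left(-9737\right) = -182744016$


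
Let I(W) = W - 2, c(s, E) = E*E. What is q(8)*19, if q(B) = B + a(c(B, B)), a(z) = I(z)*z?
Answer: 75544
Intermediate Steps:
c(s, E) = E²
I(W) = -2 + W
a(z) = z*(-2 + z) (a(z) = (-2 + z)*z = z*(-2 + z))
q(B) = B + B²*(-2 + B²)
q(8)*19 = (8*(1 + 8*(-2 + 8²)))*19 = (8*(1 + 8*(-2 + 64)))*19 = (8*(1 + 8*62))*19 = (8*(1 + 496))*19 = (8*497)*19 = 3976*19 = 75544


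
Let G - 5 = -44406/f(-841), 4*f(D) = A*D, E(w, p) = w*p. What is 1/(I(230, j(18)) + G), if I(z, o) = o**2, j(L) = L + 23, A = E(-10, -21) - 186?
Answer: 841/1425327 ≈ 0.00059004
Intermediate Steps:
E(w, p) = p*w
A = 24 (A = -21*(-10) - 186 = 210 - 186 = 24)
j(L) = 23 + L
f(D) = 6*D (f(D) = (24*D)/4 = 6*D)
G = 11606/841 (G = 5 - 44406/(6*(-841)) = 5 - 44406/(-5046) = 5 - 44406*(-1/5046) = 5 + 7401/841 = 11606/841 ≈ 13.800)
1/(I(230, j(18)) + G) = 1/((23 + 18)**2 + 11606/841) = 1/(41**2 + 11606/841) = 1/(1681 + 11606/841) = 1/(1425327/841) = 841/1425327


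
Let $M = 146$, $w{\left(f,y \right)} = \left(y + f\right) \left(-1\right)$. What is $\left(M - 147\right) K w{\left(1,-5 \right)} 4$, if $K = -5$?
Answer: $80$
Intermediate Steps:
$w{\left(f,y \right)} = - f - y$ ($w{\left(f,y \right)} = \left(f + y\right) \left(-1\right) = - f - y$)
$\left(M - 147\right) K w{\left(1,-5 \right)} 4 = \left(146 - 147\right) - 5 \left(\left(-1\right) 1 - -5\right) 4 = - - 5 \left(-1 + 5\right) 4 = - \left(-5\right) 4 \cdot 4 = - \left(-20\right) 4 = \left(-1\right) \left(-80\right) = 80$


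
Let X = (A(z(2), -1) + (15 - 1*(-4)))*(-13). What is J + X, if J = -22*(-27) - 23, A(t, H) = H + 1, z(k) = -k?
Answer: 324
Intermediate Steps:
A(t, H) = 1 + H
X = -247 (X = ((1 - 1) + (15 - 1*(-4)))*(-13) = (0 + (15 + 4))*(-13) = (0 + 19)*(-13) = 19*(-13) = -247)
J = 571 (J = 594 - 23 = 571)
J + X = 571 - 247 = 324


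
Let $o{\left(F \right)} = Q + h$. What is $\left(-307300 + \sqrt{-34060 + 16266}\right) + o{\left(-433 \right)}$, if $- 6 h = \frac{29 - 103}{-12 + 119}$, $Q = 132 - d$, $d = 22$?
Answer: $- \frac{98607953}{321} + i \sqrt{17794} \approx -3.0719 \cdot 10^{5} + 133.39 i$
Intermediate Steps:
$Q = 110$ ($Q = 132 - 22 = 110$)
$h = \frac{37}{321}$ ($h = - \frac{\left(29 - 103\right) \frac{1}{-12 + 119}}{6} = - \frac{\left(-74\right) \frac{1}{107}}{6} = \left(- \frac{1}{6}\right) \left(- \frac{74}{107}\right) = \frac{37}{321} \approx 0.11526$)
$o{\left(F \right)} = \frac{35347}{321}$ ($o{\left(F \right)} = 110 + \frac{37}{321} = \frac{35347}{321}$)
$\left(-307300 + \sqrt{-34060 + 16266}\right) + o{\left(-433 \right)} = \left(-307300 + \sqrt{-34060 + 16266}\right) + \frac{35347}{321} = \left(-307300 + \sqrt{-17794}\right) + \frac{35347}{321} = \left(-307300 + i \sqrt{17794}\right) + \frac{35347}{321} = - \frac{98607953}{321} + i \sqrt{17794}$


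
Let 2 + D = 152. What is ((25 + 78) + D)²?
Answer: 64009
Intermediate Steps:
D = 150 (D = -2 + 152 = 150)
((25 + 78) + D)² = ((25 + 78) + 150)² = (103 + 150)² = 253² = 64009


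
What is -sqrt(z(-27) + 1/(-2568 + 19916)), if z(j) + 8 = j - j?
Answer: -I*sqrt(601901871)/8674 ≈ -2.8284*I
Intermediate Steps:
z(j) = -8 (z(j) = -8 + (j - j) = -8 + 0 = -8)
-sqrt(z(-27) + 1/(-2568 + 19916)) = -sqrt(-8 + 1/(-2568 + 19916)) = -sqrt(-8 + 1/17348) = -sqrt(-138783/17348) = -I*sqrt(601901871)/8674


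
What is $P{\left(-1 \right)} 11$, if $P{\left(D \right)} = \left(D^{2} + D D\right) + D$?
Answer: $11$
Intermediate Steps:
$P{\left(D \right)} = D + 2 D^{2}$ ($P{\left(D \right)} = \left(D^{2} + D^{2}\right) + D = 2 D^{2} + D = D + 2 D^{2}$)
$P{\left(-1 \right)} 11 = - (1 + 2 \left(-1\right)) 11 = - (1 - 2) 11 = \left(-1\right) \left(-1\right) 11 = 1 \cdot 11 = 11$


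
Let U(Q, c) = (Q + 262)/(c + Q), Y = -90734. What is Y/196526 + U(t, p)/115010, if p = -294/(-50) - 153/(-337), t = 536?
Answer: -340566821748049/737673749182876 ≈ -0.46168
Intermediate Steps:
p = 53364/8425 (p = -294*(-1/50) - 153*(-1/337) = 147/25 + 153/337 = 53364/8425 ≈ 6.3340)
U(Q, c) = (262 + Q)/(Q + c)
Y/196526 + U(t, p)/115010 = -90734/196526 + ((262 + 536)/(536 + 53364/8425))/115010 = -90734*1/196526 + (798/(4569164/8425))*(1/115010) = -45367/98263 + ((8425/4569164)*798)*(1/115010) = -45367/98263 + (3361575/2284582)*(1/115010) = -45367/98263 + 96045/7507136452 = -340566821748049/737673749182876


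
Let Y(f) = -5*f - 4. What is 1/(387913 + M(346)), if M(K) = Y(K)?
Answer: 1/386179 ≈ 2.5895e-6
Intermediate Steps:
Y(f) = -4 - 5*f
M(K) = -4 - 5*K
1/(387913 + M(346)) = 1/(387913 + (-4 - 5*346)) = 1/(387913 + (-4 - 1730)) = 1/(387913 - 1734) = 1/386179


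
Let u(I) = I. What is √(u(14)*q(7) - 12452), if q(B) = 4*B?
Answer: 6*I*√335 ≈ 109.82*I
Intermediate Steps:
√(u(14)*q(7) - 12452) = √(14*(4*7) - 12452) = √(14*28 - 12452) = √(392 - 12452) = √(-12060) = 6*I*√335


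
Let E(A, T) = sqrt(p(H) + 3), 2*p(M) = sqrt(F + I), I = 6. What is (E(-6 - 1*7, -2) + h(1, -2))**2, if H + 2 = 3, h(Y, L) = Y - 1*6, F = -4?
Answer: (-10 + sqrt(2)*sqrt(6 + sqrt(2)))**2/4 ≈ 9.4533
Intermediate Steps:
h(Y, L) = -6 + Y (h(Y, L) = Y - 6 = -6 + Y)
H = 1 (H = -2 + 3 = 1)
p(M) = sqrt(2)/2 (p(M) = sqrt(-4 + 6)/2 = sqrt(2)/2)
E(A, T) = sqrt(3 + sqrt(2)/2) (E(A, T) = sqrt(sqrt(2)/2 + 3) = sqrt(3 + sqrt(2)/2))
(E(-6 - 1*7, -2) + h(1, -2))**2 = (sqrt(12 + 2*sqrt(2))/2 + (-6 + 1))**2 = (sqrt(12 + 2*sqrt(2))/2 - 5)**2 = (-5 + sqrt(12 + 2*sqrt(2))/2)**2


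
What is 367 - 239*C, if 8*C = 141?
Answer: -30763/8 ≈ -3845.4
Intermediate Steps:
C = 141/8 (C = (⅛)*141 = 141/8 ≈ 17.625)
367 - 239*C = 367 - 239*141/8 = 367 - 33699/8 = -30763/8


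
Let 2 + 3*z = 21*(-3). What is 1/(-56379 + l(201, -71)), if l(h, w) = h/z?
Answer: -65/3665238 ≈ -1.7734e-5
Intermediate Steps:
z = -65/3 (z = -⅔ + (21*(-3))/3 = -⅔ + (⅓)*(-63) = -⅔ - 21 = -65/3 ≈ -21.667)
l(h, w) = -3*h/65 (l(h, w) = h/(-65/3) = h*(-3/65) = -3*h/65)
1/(-56379 + l(201, -71)) = 1/(-56379 - 3/65*201) = 1/(-56379 - 603/65) = 1/(-3665238/65) = -65/3665238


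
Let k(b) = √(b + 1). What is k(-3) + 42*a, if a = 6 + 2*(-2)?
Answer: 84 + I*√2 ≈ 84.0 + 1.4142*I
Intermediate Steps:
k(b) = √(1 + b)
a = 2 (a = 6 - 4 = 2)
k(-3) + 42*a = √(1 - 3) + 42*2 = √(-2) + 84 = I*√2 + 84 = 84 + I*√2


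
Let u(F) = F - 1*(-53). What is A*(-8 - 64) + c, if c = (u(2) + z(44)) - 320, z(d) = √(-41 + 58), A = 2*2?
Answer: -553 + √17 ≈ -548.88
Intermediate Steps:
A = 4
u(F) = 53 + F (u(F) = F + 53 = 53 + F)
z(d) = √17
c = -265 + √17 (c = ((53 + 2) + √17) - 320 = (55 + √17) - 320 = -265 + √17 ≈ -260.88)
A*(-8 - 64) + c = 4*(-8 - 64) + (-265 + √17) = 4*(-72) + (-265 + √17) = -288 + (-265 + √17) = -553 + √17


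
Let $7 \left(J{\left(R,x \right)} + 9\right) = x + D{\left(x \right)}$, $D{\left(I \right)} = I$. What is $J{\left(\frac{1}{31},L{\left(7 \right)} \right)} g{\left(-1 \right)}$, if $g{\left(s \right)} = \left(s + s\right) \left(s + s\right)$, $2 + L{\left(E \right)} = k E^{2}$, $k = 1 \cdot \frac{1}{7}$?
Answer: $- \frac{212}{7} \approx -30.286$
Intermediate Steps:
$k = \frac{1}{7}$ ($k = 1 \cdot \frac{1}{7} = \frac{1}{7} \approx 0.14286$)
$L{\left(E \right)} = -2 + \frac{E^{2}}{7}$
$g{\left(s \right)} = 4 s^{2}$ ($g{\left(s \right)} = 2 s 2 s = 4 s^{2}$)
$J{\left(R,x \right)} = -9 + \frac{2 x}{7}$ ($J{\left(R,x \right)} = -9 + \frac{x + x}{7} = -9 + \frac{2 x}{7}$)
$J{\left(\frac{1}{31},L{\left(7 \right)} \right)} g{\left(-1 \right)} = \left(-9 + \frac{2 \left(-2 + \frac{7^{2}}{7}\right)}{7}\right) 4 \left(-1\right)^{2} = \left(-9 + \frac{2 \left(-2 + \frac{1}{7} \cdot 49\right)}{7}\right) 4 \cdot 1 = \left(-9 + \frac{2 \left(-2 + 7\right)}{7}\right) 4 = \left(-9 + \frac{2}{7} \cdot 5\right) 4 = \left(-9 + \frac{10}{7}\right) 4 = \left(- \frac{53}{7}\right) 4 = - \frac{212}{7}$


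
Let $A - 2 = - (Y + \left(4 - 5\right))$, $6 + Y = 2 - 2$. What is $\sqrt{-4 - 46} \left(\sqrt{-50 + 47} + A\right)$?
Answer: $- 5 \sqrt{6} + 45 i \sqrt{2} \approx -12.247 + 63.64 i$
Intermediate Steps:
$Y = -6$ ($Y = -6 + \left(2 - 2\right) = -6 + 0 = -6$)
$A = 9$ ($A = 2 - \left(-6 + \left(4 - 5\right)\right) = 2 - \left(-6 - 1\right) = 2 - -7 = 2 + 7 = 9$)
$\sqrt{-4 - 46} \left(\sqrt{-50 + 47} + A\right) = \sqrt{-4 - 46} \left(\sqrt{-50 + 47} + 9\right) = \sqrt{-50} \left(\sqrt{-3} + 9\right) = 5 i \sqrt{2} \left(i \sqrt{3} + 9\right) = 5 i \sqrt{2} \left(9 + i \sqrt{3}\right)$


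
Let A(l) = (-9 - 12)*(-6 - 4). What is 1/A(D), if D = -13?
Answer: 1/210 ≈ 0.0047619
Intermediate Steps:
A(l) = 210 (A(l) = -21*(-10) = 210)
1/A(D) = 1/210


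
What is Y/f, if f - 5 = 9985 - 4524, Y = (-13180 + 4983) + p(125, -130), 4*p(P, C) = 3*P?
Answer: -32413/21864 ≈ -1.4825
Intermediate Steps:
p(P, C) = 3*P/4 (p(P, C) = (3*P)/4 = 3*P/4)
Y = -32413/4 (Y = (-13180 + 4983) + (3/4)*125 = -8197 + 375/4 = -32413/4 ≈ -8103.3)
f = 5466 (f = 5 + (9985 - 4524) = 5 + 5461 = 5466)
Y/f = -32413/4/5466 = -32413/4*1/5466 = -32413/21864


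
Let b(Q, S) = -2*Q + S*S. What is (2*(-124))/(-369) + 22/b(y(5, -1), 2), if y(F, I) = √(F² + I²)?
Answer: -121/369 - √26/2 ≈ -2.8774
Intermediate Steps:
b(Q, S) = S² - 2*Q (b(Q, S) = -2*Q + S² = S² - 2*Q)
(2*(-124))/(-369) + 22/b(y(5, -1), 2) = (2*(-124))/(-369) + 22/(2² - 2*√(5² + (-1)²)) = -248*(-1/369) + 22/(4 - 2*√(25 + 1)) = 248/369 + 22/(4 - 2*√26)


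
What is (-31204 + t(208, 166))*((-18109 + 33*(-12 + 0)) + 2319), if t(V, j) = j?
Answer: 502381068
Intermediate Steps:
(-31204 + t(208, 166))*((-18109 + 33*(-12 + 0)) + 2319) = (-31204 + 166)*((-18109 + 33*(-12 + 0)) + 2319) = -31038*((-18109 + 33*(-12)) + 2319) = -31038*((-18109 - 396) + 2319) = -31038*(-18505 + 2319) = -31038*(-16186) = 502381068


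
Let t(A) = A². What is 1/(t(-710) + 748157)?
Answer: 1/1252257 ≈ 7.9856e-7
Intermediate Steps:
1/(t(-710) + 748157) = 1/((-710)² + 748157) = 1/(504100 + 748157) = 1/1252257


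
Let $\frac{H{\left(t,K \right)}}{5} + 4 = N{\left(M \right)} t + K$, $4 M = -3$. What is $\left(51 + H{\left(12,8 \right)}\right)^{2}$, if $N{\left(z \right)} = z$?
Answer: $676$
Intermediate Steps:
$M = - \frac{3}{4}$ ($M = \frac{1}{4} \left(-3\right) = - \frac{3}{4} \approx -0.75$)
$H{\left(t,K \right)} = -20 + 5 K - \frac{15 t}{4}$ ($H{\left(t,K \right)} = -20 + 5 \left(- \frac{3 t}{4} + K\right) = -20 + 5 \left(K - \frac{3 t}{4}\right) = -20 + \left(5 K - \frac{15 t}{4}\right) = -20 + 5 K - \frac{15 t}{4}$)
$\left(51 + H{\left(12,8 \right)}\right)^{2} = \left(51 - 25\right)^{2} = 26^{2} = 676$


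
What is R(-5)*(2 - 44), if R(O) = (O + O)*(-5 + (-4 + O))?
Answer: -5880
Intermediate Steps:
R(O) = 2*O*(-9 + O) (R(O) = (2*O)*(-9 + O) = 2*O*(-9 + O))
R(-5)*(2 - 44) = (2*(-5)*(-9 - 5))*(2 - 44) = (2*(-5)*(-14))*(-42) = 140*(-42) = -5880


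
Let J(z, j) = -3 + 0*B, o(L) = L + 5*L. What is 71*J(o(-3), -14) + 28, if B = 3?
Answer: -185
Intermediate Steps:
o(L) = 6*L
J(z, j) = -3 (J(z, j) = -3 + 0*3 = -3 + 0 = -3)
71*J(o(-3), -14) + 28 = 71*(-3) + 28 = -213 + 28 = -185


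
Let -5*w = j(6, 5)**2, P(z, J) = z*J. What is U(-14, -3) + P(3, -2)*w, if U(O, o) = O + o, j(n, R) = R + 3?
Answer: 299/5 ≈ 59.800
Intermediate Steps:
P(z, J) = J*z
j(n, R) = 3 + R
w = -64/5 (w = -(3 + 5)**2/5 = -1/5*8**2 = -1/5*64 = -64/5 ≈ -12.800)
U(-14, -3) + P(3, -2)*w = (-14 - 3) - 2*3*(-64/5) = -17 - 6*(-64/5) = -17 + 384/5 = 299/5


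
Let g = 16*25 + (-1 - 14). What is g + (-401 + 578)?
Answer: 562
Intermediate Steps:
g = 385 (g = 400 - 15 = 385)
g + (-401 + 578) = 385 + (-401 + 578) = 385 + 177 = 562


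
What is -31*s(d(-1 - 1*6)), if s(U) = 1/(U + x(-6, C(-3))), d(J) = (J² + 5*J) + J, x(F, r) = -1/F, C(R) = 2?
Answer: -186/43 ≈ -4.3256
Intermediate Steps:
d(J) = J² + 6*J
s(U) = 1/(⅙ + U) (s(U) = 1/(U - 1/(-6)) = 1/(U - 1*(-⅙)) = 1/(U + ⅙) = 1/(⅙ + U))
-31*s(d(-1 - 1*6)) = -186/(1 + 6*((-1 - 1*6)*(6 + (-1 - 1*6)))) = -186/(1 + 6*((-1 - 6)*(6 + (-1 - 6)))) = -186/(1 + 6*(-7*(6 - 7))) = -186/(1 + 6*(-7*(-1))) = -186/(1 + 6*7) = -186/(1 + 42) = -186/43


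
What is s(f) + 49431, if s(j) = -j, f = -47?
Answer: 49478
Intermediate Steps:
s(f) + 49431 = -1*(-47) + 49431 = 47 + 49431 = 49478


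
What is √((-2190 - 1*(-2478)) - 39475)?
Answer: I*√39187 ≈ 197.96*I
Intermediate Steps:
√((-2190 - 1*(-2478)) - 39475) = √((-2190 + 2478) - 39475) = √(288 - 39475) = √(-39187) = I*√39187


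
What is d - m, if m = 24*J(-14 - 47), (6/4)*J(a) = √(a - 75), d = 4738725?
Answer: 4738725 - 32*I*√34 ≈ 4.7387e+6 - 186.59*I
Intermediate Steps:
J(a) = 2*√(-75 + a)/3 (J(a) = 2*√(a - 75)/3 = 2*√(-75 + a)/3)
m = 32*I*√34 (m = 24*(2*√(-75 + (-14 - 47))/3) = 24*(2*√(-75 - 61)/3) = 24*(2*√(-136)/3) = 24*(2*(2*I*√34)/3) = 24*(4*I*√34/3) = 32*I*√34 ≈ 186.59*I)
d - m = 4738725 - 32*I*√34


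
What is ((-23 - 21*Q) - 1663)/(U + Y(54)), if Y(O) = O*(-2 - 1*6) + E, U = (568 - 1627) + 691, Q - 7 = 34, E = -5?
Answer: 2547/805 ≈ 3.1640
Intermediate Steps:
Q = 41 (Q = 7 + 34 = 41)
U = -368 (U = -1059 + 691 = -368)
Y(O) = -5 - 8*O (Y(O) = O*(-2 - 1*6) - 5 = O*(-2 - 6) - 5 = O*(-8) - 5 = -8*O - 5 = -5 - 8*O)
((-23 - 21*Q) - 1663)/(U + Y(54)) = ((-23 - 21*41) - 1663)/(-368 + (-5 - 8*54)) = ((-23 - 861) - 1663)/(-368 + (-5 - 432)) = (-884 - 1663)/(-368 - 437) = -2547/(-805) = -2547*(-1/805) = 2547/805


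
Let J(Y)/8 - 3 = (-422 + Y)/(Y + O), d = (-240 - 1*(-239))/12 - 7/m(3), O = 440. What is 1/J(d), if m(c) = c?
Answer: 5251/85280 ≈ 0.061574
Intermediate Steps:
d = -29/12 (d = (-240 - 1*(-239))/12 - 7/3 = (-240 + 239)*(1/12) - 7*⅓ = -1*1/12 - 7/3 = -1/12 - 7/3 = -29/12 ≈ -2.4167)
J(Y) = 24 + 8*(-422 + Y)/(440 + Y) (J(Y) = 24 + 8*((-422 + Y)/(Y + 440)) = 24 + 8*((-422 + Y)/(440 + Y)) = 24 + 8*(-422 + Y)/(440 + Y))
1/J(d) = 1/(16*(449 + 2*(-29/12))/(440 - 29/12)) = 1/(16*(449 - 29/6)/(5251/12)) = 1/(16*(12/5251)*(2665/6)) = 1/(85280/5251) = 5251/85280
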